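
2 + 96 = 98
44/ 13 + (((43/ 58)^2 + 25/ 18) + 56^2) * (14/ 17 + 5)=13588120733/ 743444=18277.26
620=620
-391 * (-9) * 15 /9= 5865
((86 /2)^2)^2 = 3418801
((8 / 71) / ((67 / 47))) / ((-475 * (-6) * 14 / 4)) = 376 / 47451075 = 0.00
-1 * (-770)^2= -592900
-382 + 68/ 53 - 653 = -54787/ 53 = -1033.72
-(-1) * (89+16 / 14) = 631 / 7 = 90.14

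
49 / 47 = 1.04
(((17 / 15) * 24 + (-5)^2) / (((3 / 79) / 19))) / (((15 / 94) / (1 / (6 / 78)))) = 53192438 / 25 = 2127697.52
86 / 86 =1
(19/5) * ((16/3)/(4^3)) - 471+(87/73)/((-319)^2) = -7234129657/15369420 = -470.68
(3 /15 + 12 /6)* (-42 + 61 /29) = -12727 /145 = -87.77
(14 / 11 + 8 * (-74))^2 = 42224004 / 121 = 348958.71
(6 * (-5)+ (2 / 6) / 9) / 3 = -809 / 81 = -9.99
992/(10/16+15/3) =7936/45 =176.36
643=643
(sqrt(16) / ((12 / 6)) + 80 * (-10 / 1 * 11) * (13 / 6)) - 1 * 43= -19107.67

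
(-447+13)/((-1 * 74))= 217/37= 5.86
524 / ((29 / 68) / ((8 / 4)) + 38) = 71264 / 5197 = 13.71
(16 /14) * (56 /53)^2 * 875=3136000 /2809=1116.41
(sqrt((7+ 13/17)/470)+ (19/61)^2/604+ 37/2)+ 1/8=sqrt(263670)/3995+ 83719501/4494968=18.75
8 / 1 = 8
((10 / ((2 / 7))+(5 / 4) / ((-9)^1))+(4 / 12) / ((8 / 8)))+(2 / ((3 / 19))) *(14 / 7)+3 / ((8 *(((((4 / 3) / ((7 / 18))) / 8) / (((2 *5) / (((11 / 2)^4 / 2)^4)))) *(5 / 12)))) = 100124461373516462275 / 1654190275088597796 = 60.53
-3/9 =-1/3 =-0.33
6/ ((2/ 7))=21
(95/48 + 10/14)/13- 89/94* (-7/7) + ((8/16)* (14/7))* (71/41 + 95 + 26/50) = 20707354943/210428400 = 98.41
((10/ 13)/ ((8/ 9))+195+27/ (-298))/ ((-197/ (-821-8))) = 1257479427/ 1526356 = 823.84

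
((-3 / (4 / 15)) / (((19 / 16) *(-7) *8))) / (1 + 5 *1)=15 / 532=0.03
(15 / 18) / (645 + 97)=5 / 4452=0.00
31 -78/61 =29.72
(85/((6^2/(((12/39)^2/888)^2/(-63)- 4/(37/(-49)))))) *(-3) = -2495589777050/66509115309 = -37.52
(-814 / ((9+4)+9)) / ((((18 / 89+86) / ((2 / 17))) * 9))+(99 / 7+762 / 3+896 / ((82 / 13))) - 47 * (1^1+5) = 3084569591 / 24063228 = 128.19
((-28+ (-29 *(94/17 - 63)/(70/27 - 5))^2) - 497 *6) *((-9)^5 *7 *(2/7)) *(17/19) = -68678232012651438/1364675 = -50325705397.00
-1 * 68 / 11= -68 / 11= -6.18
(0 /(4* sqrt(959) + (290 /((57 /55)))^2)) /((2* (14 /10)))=0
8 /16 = 1 /2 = 0.50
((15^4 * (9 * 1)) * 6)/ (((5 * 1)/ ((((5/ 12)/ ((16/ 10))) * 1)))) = 2278125/ 16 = 142382.81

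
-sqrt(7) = -2.65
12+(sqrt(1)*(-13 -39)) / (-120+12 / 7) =2575 / 207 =12.44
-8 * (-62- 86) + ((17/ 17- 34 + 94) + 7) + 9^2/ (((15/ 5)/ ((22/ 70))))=44117/ 35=1260.49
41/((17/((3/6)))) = 41/34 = 1.21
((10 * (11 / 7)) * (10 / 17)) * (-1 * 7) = -1100 / 17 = -64.71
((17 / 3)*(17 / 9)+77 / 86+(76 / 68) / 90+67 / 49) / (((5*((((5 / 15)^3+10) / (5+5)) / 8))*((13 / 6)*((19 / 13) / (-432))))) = -2602779277824 / 922160155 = -2822.48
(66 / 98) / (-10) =-33 / 490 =-0.07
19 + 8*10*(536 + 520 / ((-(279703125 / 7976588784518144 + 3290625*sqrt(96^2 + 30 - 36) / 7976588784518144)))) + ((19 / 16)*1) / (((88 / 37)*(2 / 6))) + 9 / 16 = 24438736773521179832477 / 5659632000 - 1021003364418322432*sqrt(9210) / 20098125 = -557222357630.37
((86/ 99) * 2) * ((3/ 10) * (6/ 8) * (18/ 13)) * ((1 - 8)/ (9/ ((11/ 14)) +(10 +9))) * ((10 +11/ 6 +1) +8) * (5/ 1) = -22575/ 1742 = -12.96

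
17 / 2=8.50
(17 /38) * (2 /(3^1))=17 /57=0.30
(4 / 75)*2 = 8 / 75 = 0.11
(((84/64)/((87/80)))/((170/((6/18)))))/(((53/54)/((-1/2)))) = -63/52258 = -0.00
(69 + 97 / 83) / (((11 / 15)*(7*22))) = 6240 / 10043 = 0.62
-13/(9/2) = -26/9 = -2.89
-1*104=-104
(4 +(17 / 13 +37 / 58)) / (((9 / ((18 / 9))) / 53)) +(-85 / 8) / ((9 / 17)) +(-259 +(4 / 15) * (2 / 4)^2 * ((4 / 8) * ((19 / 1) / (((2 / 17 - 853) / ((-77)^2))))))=-140006631421 / 655934760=-213.45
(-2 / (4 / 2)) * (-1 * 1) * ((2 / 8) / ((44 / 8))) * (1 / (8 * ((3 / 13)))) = 13 / 528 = 0.02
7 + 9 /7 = 58 /7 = 8.29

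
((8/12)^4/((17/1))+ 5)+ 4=12409/1377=9.01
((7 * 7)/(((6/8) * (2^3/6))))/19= 49/19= 2.58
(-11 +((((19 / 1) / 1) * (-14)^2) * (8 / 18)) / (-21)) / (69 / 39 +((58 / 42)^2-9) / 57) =-29349775 / 537487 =-54.61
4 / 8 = 1 / 2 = 0.50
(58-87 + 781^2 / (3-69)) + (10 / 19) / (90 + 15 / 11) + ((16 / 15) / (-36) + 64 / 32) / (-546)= -124272618029 / 13404690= -9270.83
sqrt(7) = 2.65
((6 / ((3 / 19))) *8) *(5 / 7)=1520 / 7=217.14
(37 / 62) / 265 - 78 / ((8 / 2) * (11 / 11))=-160174 / 8215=-19.50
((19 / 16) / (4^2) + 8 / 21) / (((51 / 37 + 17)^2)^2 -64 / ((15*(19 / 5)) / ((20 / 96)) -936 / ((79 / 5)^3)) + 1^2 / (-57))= 0.00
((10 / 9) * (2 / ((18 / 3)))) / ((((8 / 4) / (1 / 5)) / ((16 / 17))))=16 / 459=0.03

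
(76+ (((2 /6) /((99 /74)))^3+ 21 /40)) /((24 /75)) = 401042552065 /1676676672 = 239.19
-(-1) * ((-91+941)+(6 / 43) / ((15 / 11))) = 182772 / 215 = 850.10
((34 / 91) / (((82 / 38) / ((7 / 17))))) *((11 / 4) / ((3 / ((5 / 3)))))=1045 / 9594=0.11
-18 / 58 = -9 / 29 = -0.31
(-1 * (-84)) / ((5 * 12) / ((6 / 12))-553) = -84 / 433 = -0.19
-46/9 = -5.11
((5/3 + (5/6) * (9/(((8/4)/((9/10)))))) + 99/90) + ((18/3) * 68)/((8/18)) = 110897/120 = 924.14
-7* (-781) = 5467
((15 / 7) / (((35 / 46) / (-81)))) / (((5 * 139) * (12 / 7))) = -1863 / 9730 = -0.19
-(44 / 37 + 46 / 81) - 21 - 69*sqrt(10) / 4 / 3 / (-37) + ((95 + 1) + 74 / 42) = 23*sqrt(10) / 148 + 1573526 / 20979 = 75.50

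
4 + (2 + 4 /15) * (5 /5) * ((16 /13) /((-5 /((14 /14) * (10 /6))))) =1796 /585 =3.07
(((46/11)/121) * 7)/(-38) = -161/25289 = -0.01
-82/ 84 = -41/ 42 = -0.98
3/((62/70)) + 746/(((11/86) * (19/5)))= 9966125/6479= 1538.22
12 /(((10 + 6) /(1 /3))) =0.25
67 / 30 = 2.23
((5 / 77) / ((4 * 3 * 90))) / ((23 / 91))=13 / 54648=0.00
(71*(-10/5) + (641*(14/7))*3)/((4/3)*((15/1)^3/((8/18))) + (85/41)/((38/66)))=0.37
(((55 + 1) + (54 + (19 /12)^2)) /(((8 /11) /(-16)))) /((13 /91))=-1247477 /72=-17326.07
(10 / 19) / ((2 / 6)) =1.58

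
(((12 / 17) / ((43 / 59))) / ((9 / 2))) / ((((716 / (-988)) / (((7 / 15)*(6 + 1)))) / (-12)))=22850464 / 1962735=11.64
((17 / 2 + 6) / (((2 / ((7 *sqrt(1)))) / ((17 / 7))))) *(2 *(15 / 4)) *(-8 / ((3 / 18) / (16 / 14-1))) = -44370 / 7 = -6338.57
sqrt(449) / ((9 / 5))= 5 * sqrt(449) / 9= 11.77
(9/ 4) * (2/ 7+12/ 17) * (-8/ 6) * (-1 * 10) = 29.75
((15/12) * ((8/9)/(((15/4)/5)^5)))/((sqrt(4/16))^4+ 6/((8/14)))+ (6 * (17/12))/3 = 2422097/739206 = 3.28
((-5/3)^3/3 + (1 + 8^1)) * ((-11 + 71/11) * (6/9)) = -60400/2673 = -22.60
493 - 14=479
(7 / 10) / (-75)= -7 / 750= -0.01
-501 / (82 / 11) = -5511 / 82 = -67.21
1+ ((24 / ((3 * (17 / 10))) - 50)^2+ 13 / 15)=8901592 / 4335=2053.42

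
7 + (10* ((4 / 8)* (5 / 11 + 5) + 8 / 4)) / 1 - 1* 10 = 487 / 11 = 44.27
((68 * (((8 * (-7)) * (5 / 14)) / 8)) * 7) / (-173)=1190 / 173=6.88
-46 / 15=-3.07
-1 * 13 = -13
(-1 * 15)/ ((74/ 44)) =-330/ 37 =-8.92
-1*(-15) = 15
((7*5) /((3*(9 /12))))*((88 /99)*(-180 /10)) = -2240 /9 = -248.89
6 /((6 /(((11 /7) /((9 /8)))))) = 1.40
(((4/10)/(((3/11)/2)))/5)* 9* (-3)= -396/25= -15.84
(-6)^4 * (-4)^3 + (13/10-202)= -83144.70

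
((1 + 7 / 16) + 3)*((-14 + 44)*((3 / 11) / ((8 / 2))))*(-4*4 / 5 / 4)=-639 / 88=-7.26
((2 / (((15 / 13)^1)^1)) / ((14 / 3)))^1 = 0.37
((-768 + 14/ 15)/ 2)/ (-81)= 5753/ 1215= 4.73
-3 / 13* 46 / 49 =-138 / 637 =-0.22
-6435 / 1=-6435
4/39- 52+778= 28318/39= 726.10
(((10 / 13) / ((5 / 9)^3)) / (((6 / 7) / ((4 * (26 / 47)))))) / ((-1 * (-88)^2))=-1701 / 1137400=-0.00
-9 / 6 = -3 / 2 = -1.50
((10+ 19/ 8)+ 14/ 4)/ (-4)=-127/ 32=-3.97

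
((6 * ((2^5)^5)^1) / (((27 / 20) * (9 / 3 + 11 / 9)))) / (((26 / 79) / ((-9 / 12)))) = -19881000960 / 247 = -80489882.43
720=720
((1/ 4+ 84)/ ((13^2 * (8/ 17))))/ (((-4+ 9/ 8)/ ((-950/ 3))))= 2721275/ 23322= 116.68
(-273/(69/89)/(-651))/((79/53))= 61321/168981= 0.36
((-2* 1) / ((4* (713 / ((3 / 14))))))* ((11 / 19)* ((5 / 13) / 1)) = -165 / 4931108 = -0.00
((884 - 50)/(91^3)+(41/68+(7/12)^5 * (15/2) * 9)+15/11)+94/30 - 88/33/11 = 9.42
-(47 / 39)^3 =-103823 / 59319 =-1.75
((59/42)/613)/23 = 59/592158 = 0.00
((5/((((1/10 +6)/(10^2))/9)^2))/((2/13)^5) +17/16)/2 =75186832563257/119072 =631440074.60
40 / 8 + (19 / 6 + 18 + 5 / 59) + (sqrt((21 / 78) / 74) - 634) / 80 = sqrt(3367) / 76960 + 129751 / 7080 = 18.33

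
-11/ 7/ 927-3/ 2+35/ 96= -1.14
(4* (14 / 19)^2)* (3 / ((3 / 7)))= 5488 / 361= 15.20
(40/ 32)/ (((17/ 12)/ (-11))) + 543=9066/ 17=533.29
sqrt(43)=6.56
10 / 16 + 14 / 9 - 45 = -3083 / 72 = -42.82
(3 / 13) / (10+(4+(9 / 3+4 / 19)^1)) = 19 / 1417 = 0.01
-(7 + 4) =-11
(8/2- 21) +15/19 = -308/19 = -16.21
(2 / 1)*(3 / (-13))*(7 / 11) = -0.29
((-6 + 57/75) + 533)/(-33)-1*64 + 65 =-4123/275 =-14.99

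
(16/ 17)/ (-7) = -16/ 119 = -0.13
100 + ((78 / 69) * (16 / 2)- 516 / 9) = 3568 / 69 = 51.71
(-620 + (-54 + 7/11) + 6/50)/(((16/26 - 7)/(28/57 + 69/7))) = 3312622378/3035725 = 1091.21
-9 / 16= -0.56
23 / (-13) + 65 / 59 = -512 / 767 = -0.67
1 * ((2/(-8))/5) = -1/20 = -0.05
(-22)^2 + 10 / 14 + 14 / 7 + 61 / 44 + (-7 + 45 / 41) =6089199 / 12628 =482.20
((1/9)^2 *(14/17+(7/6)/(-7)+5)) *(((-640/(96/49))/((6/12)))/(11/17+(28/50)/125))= -1767062500/25232877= -70.03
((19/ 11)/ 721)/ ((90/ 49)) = 133/ 101970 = 0.00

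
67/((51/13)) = 871/51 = 17.08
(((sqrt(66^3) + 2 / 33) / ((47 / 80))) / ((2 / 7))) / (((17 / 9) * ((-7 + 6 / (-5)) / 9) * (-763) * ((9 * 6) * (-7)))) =-19800 * sqrt(66) / 24995117 - 200 / 274946287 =-0.01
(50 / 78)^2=0.41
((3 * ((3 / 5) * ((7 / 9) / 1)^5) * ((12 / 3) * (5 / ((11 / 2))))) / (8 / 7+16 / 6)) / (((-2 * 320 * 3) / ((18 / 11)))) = -117649 / 282268800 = -0.00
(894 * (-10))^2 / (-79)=-79923600 / 79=-1011691.14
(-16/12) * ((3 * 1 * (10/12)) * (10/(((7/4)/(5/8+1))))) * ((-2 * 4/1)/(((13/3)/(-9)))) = -3600/7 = -514.29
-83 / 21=-3.95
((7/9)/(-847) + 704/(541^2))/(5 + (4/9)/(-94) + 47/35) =779688875/3323145732236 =0.00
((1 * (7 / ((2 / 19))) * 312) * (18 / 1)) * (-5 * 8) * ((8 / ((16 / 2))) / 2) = -7469280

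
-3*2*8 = -48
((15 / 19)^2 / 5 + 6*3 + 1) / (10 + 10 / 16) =55232 / 30685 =1.80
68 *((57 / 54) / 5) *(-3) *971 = -627266 / 15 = -41817.73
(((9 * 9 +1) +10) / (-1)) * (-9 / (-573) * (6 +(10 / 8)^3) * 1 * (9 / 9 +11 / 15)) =-152191 / 7640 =-19.92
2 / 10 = 1 / 5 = 0.20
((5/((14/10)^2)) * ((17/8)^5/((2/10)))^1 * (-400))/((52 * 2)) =-22185265625/10436608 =-2125.72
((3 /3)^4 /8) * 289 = 289 /8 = 36.12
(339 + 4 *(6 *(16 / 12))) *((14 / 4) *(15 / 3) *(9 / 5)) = 23373 / 2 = 11686.50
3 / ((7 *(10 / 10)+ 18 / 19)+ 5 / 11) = 627 / 1756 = 0.36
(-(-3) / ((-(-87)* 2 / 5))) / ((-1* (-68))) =5 / 3944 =0.00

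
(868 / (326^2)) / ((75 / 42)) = 3038 / 664225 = 0.00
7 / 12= 0.58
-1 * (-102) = 102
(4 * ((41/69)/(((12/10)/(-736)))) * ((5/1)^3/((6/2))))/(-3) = 1640000/81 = 20246.91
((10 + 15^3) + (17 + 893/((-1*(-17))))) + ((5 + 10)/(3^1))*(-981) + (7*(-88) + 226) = -31288/17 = -1840.47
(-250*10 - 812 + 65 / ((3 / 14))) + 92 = -8750 / 3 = -2916.67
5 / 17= 0.29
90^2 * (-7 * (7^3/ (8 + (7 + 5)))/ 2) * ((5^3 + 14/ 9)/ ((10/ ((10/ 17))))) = -7239015/ 2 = -3619507.50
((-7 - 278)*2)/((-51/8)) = 1520/17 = 89.41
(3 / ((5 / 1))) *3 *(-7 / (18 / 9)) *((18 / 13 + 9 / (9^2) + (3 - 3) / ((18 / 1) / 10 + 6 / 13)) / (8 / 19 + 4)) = -2.13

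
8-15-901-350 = -1258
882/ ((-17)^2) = 882/ 289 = 3.05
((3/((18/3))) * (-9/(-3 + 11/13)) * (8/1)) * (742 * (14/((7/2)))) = 49608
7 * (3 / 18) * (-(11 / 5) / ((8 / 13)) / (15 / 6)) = -1001 / 600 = -1.67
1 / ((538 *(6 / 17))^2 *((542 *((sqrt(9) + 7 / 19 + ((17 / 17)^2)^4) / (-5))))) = -27455 / 468753400224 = -0.00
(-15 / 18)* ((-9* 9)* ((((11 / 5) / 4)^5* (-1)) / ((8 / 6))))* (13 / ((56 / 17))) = -2882973951 / 286720000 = -10.06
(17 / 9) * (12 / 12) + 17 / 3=68 / 9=7.56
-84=-84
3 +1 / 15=46 / 15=3.07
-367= -367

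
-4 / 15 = -0.27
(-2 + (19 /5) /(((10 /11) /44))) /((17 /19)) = 86412 /425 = 203.32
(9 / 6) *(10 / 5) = 3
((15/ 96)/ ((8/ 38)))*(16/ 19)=5/ 8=0.62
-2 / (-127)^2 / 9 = -2 / 145161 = -0.00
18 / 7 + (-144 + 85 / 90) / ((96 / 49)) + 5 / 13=-11017093 / 157248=-70.06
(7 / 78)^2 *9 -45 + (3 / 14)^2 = -743329 / 16562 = -44.88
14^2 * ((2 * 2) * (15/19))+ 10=11950/19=628.95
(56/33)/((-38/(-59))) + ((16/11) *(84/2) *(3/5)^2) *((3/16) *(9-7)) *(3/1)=429128/15675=27.38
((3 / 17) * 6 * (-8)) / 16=-9 / 17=-0.53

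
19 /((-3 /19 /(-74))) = 26714 /3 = 8904.67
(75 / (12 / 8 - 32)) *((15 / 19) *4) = -9000 / 1159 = -7.77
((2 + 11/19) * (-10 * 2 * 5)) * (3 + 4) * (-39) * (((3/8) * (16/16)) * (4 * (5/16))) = 33002.47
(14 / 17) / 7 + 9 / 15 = 0.72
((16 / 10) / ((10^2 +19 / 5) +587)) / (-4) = -1 / 1727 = -0.00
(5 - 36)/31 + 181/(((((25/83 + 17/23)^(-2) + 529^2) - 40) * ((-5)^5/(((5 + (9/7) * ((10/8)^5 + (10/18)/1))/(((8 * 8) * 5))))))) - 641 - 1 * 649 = -1291.00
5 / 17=0.29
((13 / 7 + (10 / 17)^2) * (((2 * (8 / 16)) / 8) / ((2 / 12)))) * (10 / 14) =66855 / 56644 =1.18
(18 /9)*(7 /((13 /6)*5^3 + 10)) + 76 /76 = 1769 /1685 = 1.05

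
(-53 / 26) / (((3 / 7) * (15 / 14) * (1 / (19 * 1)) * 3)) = -49343 / 1755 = -28.12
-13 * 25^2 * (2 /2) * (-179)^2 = -260333125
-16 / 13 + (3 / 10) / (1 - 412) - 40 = -734333 / 17810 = -41.23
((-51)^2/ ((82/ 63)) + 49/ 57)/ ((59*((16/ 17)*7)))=22693079/ 4412256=5.14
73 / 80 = 0.91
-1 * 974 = -974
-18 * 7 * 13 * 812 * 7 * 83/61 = -772762536/61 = -12668238.30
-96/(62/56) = -2688/31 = -86.71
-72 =-72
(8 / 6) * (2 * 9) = 24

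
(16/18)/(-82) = -4/369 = -0.01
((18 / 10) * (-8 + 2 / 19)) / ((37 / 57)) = -810 / 37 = -21.89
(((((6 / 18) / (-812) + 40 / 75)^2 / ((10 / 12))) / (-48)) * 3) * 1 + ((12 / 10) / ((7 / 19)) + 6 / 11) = 82274788909 / 21758352000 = 3.78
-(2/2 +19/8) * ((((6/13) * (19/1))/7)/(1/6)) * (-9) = 228.31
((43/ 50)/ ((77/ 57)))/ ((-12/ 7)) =-817/ 2200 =-0.37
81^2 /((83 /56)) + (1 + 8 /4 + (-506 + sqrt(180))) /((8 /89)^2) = -307179205 /5312 + 23763 * sqrt(5) /32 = -56166.92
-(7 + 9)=-16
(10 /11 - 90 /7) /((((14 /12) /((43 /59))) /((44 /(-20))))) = 47472 /2891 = 16.42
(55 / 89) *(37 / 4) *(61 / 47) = 124135 / 16732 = 7.42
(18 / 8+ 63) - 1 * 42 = 93 / 4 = 23.25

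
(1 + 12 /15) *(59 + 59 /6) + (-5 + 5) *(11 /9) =123.90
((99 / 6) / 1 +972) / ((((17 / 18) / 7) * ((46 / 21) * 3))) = 871857 / 782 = 1114.91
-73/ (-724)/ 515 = 0.00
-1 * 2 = -2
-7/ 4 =-1.75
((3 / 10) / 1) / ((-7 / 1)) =-3 / 70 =-0.04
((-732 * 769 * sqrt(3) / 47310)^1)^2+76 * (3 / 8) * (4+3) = 77618019519 / 124346450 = 624.21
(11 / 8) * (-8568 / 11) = -1071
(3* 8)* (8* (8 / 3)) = 512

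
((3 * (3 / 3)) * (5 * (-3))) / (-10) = 9 / 2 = 4.50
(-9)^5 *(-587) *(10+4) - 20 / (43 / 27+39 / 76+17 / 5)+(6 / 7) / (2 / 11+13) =27823298166270744 / 57336335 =485264678.43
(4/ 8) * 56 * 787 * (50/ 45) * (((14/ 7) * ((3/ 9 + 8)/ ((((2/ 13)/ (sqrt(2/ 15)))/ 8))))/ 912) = 7161700 * sqrt(30)/ 4617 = 8496.05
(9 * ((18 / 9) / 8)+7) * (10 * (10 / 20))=185 / 4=46.25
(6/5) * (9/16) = 27/40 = 0.68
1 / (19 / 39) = 39 / 19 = 2.05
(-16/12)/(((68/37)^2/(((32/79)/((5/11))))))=-120472/342465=-0.35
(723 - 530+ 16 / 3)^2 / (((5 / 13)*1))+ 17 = 920618 / 9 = 102290.89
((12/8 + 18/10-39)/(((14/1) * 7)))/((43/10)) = -51/602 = -0.08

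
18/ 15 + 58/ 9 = 7.64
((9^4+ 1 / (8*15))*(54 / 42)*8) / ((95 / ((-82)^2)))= 15881839212 / 3325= 4776493.00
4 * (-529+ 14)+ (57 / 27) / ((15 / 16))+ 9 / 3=-277391 / 135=-2054.75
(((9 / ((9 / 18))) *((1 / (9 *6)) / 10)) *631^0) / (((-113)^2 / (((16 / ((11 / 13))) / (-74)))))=-52 / 77954745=-0.00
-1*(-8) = 8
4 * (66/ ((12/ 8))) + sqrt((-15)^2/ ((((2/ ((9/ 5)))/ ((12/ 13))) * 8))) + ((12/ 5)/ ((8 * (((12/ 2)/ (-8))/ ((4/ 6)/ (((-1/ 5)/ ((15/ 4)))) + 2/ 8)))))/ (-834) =9 * sqrt(195)/ 26 + 1467791/ 8340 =180.83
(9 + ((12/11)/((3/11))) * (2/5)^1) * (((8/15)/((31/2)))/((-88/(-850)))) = 3604/1023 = 3.52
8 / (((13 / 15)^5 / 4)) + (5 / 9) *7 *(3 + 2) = 283676275 / 3341637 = 84.89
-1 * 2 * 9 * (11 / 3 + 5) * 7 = -1092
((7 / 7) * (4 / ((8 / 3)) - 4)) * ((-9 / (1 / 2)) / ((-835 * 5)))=-9 / 835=-0.01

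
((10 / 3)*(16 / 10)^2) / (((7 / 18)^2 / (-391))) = -22061.98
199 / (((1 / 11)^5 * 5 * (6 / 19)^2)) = 11569742789 / 180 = 64276348.83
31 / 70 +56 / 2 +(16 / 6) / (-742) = 316529 / 11130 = 28.44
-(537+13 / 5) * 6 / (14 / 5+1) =-852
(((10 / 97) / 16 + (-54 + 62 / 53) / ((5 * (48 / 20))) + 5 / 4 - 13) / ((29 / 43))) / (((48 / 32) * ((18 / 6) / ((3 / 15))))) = -85663181 / 80508060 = -1.06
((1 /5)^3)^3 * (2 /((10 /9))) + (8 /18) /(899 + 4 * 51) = 39151843 /96943359375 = 0.00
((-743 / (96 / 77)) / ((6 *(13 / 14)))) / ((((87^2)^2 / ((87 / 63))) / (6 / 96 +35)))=-10698457 / 118340891136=-0.00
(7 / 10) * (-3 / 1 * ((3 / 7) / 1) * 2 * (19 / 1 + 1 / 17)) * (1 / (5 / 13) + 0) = -37908 / 425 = -89.20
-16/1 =-16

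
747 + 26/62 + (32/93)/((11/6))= 254934/341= 747.61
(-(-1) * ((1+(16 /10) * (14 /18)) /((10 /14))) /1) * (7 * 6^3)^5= 620777346476507136 /25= 24831093859060285.44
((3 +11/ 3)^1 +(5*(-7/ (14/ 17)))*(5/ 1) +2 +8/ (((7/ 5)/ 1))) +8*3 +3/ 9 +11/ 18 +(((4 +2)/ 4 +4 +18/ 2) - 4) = -20497/ 126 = -162.67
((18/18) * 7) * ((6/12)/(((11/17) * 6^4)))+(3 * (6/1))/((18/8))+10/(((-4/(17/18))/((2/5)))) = 201287/28512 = 7.06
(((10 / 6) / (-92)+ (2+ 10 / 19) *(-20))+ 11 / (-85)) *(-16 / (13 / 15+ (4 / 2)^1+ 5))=45174718 / 438311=103.07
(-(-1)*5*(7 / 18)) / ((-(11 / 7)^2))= -1715 / 2178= -0.79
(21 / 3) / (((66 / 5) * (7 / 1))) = 0.08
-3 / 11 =-0.27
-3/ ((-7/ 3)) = 9/ 7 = 1.29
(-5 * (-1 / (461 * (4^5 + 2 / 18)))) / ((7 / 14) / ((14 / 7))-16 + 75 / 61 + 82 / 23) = -252540 / 261235043797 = -0.00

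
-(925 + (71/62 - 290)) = -39441/62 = -636.15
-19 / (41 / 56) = -1064 / 41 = -25.95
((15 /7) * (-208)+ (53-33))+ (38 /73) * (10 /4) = -424.41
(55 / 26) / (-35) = -11 / 182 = -0.06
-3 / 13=-0.23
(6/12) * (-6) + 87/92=-189/92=-2.05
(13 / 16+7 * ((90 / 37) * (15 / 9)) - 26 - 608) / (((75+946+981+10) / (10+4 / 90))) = -4495479 / 1488880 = -3.02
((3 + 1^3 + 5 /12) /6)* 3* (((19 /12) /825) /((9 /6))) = 1007 /356400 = 0.00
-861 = -861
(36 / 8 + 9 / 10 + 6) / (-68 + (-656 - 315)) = -57 / 5195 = -0.01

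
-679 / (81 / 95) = -64505 / 81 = -796.36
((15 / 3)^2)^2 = 625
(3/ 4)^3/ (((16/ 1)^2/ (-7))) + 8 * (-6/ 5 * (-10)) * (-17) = -26738877/ 16384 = -1632.01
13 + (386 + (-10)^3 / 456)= 22618 / 57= 396.81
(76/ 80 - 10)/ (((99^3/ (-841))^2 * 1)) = -128017861/ 18829602988020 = -0.00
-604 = -604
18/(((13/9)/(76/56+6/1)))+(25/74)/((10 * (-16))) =19755769/215488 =91.68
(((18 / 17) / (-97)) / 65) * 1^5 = -0.00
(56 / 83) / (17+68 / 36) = 252 / 7055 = 0.04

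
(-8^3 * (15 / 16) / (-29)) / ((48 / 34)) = 340 / 29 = 11.72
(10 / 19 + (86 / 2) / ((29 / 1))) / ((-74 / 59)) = -1.60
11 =11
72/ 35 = 2.06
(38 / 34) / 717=0.00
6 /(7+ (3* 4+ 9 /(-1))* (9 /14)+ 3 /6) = 7 /11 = 0.64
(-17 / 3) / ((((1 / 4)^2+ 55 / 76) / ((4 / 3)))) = -20672 / 2151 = -9.61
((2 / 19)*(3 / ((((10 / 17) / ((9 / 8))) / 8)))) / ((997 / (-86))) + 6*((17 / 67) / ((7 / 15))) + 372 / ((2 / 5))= 41438242194 / 44421335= 932.85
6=6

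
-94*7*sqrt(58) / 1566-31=-31-329*sqrt(58) / 783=-34.20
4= 4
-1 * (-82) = 82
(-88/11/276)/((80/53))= -53/2760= -0.02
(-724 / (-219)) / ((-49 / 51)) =-12308 / 3577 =-3.44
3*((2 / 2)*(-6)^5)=-23328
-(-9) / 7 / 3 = 3 / 7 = 0.43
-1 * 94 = -94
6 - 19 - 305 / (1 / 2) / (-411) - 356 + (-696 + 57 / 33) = -4800346 / 4521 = -1061.79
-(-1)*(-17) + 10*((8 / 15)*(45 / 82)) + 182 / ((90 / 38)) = 115813 / 1845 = 62.77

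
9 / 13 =0.69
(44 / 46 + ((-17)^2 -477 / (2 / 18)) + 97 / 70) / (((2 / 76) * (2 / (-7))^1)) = 122410711 / 230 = 532220.48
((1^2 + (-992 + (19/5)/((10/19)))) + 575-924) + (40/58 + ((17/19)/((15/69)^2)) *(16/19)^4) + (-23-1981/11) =-1525.66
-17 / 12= -1.42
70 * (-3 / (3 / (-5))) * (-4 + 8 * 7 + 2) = 18900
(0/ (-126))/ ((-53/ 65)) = 0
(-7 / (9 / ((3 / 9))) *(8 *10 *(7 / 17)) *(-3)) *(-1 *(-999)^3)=434250195120 / 17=25544129124.71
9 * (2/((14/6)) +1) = 117/7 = 16.71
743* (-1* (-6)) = 4458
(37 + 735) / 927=772 / 927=0.83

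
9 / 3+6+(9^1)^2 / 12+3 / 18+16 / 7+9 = 2285 / 84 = 27.20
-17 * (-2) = 34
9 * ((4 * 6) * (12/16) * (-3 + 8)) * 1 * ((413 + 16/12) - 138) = 223830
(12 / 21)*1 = 4 / 7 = 0.57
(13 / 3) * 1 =13 / 3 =4.33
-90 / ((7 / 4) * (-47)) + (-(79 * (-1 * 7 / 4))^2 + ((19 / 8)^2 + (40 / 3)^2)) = -18928.55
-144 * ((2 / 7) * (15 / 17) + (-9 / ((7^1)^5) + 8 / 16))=-30922056 / 285719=-108.23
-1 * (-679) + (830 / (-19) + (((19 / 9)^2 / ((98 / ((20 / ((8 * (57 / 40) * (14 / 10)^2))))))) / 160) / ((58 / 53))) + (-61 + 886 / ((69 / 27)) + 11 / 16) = 218080605944561 / 236607140448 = 921.70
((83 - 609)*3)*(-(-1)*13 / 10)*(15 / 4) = -30771 / 4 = -7692.75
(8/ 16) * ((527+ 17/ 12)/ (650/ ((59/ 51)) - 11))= 374119/ 780024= 0.48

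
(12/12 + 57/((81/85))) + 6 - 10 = 1534/27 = 56.81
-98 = -98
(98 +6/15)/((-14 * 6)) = -41/35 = -1.17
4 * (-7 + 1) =-24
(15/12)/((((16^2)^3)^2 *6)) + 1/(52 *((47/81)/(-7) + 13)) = 0.00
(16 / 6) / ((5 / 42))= 112 / 5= 22.40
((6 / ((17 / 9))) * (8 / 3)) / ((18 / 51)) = 24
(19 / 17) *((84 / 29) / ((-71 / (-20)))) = 31920 / 35003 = 0.91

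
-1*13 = -13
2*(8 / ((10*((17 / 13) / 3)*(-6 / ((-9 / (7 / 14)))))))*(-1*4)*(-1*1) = 3744 / 85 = 44.05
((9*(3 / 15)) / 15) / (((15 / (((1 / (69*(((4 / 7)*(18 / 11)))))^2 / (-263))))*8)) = -5929 / 6491109312000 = -0.00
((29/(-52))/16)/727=-29/604864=-0.00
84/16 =21/4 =5.25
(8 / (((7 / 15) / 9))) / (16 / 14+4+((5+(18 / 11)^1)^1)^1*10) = 5940 / 2753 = 2.16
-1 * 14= -14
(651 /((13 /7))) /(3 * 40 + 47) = 4557 /2171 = 2.10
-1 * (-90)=90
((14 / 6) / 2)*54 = 63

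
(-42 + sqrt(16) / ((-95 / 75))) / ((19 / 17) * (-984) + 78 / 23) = 55913 / 1357493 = 0.04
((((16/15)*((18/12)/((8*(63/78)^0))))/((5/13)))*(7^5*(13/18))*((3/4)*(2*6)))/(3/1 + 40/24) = 12173.07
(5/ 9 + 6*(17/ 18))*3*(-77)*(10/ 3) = -43120/ 9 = -4791.11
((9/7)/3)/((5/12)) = 36/35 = 1.03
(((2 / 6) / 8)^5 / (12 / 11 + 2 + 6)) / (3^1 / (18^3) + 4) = 1 / 289587200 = 0.00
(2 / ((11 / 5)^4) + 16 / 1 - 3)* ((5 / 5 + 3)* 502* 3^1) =1154095992 / 14641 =78826.31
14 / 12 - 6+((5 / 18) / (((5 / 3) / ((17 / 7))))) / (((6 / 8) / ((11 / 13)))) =-7169 / 1638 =-4.38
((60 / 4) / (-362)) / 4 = -15 / 1448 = -0.01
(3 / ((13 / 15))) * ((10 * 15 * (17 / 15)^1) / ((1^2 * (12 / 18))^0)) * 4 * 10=306000 / 13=23538.46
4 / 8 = 1 / 2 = 0.50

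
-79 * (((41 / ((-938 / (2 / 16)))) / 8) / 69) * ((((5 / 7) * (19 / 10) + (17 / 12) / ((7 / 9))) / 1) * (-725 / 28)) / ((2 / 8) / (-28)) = 208996475 / 28995456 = 7.21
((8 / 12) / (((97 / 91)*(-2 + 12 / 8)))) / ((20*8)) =-91 / 11640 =-0.01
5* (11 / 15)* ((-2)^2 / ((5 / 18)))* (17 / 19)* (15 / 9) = 1496 / 19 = 78.74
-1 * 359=-359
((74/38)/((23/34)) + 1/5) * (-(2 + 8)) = -30.79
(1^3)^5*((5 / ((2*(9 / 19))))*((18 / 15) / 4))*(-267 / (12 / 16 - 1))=1691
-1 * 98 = -98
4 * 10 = 40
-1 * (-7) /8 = 7 /8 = 0.88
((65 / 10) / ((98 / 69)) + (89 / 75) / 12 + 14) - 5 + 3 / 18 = 152609 / 11025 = 13.84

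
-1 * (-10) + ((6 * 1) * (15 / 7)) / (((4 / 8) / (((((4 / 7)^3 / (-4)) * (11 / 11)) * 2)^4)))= 969078847750 / 96889010407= 10.00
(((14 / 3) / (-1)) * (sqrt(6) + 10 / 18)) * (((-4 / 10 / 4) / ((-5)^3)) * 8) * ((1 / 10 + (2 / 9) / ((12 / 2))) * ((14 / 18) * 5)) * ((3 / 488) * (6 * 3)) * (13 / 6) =-0.01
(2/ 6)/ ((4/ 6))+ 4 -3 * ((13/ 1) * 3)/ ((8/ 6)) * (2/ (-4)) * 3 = 1089/ 8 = 136.12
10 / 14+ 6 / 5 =67 / 35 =1.91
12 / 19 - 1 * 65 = -1223 / 19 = -64.37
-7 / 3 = -2.33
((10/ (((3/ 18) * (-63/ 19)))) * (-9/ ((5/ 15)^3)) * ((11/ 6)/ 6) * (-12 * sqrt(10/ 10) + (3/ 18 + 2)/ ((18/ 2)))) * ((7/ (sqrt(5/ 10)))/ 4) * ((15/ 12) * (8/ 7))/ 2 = -3317875 * sqrt(2)/ 168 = -27929.67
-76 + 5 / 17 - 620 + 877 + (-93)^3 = -13670987 / 17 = -804175.71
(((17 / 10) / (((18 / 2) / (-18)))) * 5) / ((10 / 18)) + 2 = -143 / 5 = -28.60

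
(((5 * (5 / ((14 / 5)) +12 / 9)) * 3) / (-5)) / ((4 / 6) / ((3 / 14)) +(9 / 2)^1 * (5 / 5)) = -1179 / 959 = -1.23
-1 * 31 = -31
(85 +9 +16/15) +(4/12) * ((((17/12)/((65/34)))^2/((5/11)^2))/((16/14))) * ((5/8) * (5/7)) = 2786356921/29203200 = 95.41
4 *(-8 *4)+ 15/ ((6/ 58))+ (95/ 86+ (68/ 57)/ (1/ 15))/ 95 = 533991/ 31046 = 17.20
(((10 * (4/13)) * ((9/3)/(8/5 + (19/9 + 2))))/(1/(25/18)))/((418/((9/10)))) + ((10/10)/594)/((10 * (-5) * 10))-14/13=-20212452479/18853263000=-1.07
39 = 39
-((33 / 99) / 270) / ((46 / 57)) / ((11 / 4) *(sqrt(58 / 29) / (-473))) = 817 *sqrt(2) / 6210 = 0.19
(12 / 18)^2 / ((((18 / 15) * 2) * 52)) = 5 / 1404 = 0.00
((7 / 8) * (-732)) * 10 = -6405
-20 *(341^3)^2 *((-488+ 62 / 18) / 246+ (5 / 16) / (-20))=1105767455495118555095 / 17712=62430411895614191.23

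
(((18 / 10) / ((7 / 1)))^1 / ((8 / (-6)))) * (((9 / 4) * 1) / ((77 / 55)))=-243 / 784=-0.31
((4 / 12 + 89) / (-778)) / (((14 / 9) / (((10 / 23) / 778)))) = -1005 / 24362681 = -0.00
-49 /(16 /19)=-931 /16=-58.19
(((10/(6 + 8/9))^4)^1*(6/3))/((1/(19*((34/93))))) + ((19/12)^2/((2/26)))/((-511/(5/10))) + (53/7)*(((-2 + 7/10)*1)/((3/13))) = 400288202075257/21066474471840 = 19.00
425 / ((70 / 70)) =425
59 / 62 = 0.95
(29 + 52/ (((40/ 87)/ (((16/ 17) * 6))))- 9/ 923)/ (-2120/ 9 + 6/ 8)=-2.84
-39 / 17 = -2.29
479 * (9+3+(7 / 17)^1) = 101069 / 17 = 5945.24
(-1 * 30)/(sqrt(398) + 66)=-990/1979 + 15 * sqrt(398)/1979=-0.35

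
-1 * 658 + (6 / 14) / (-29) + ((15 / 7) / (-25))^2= -23375714 / 35525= -658.01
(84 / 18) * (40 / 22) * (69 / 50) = 644 / 55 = 11.71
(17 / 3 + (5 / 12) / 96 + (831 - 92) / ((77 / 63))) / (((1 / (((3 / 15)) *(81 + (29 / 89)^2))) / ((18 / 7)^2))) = 4471674818607 / 68310704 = 65460.82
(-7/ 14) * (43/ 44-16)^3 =288804781/ 170368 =1695.18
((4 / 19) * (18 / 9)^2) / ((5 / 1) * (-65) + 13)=-2 / 741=-0.00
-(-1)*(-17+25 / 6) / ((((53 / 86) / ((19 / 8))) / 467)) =-29378503 / 1272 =-23096.31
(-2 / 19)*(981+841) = -3644 / 19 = -191.79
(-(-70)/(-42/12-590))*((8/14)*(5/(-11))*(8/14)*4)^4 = -209715200000/14312244265781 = -0.01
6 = 6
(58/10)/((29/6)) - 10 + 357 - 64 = 1421/5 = 284.20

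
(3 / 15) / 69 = 1 / 345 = 0.00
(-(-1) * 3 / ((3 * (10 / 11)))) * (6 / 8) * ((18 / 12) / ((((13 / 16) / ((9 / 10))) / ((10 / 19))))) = 891 / 1235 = 0.72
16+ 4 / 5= 84 / 5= 16.80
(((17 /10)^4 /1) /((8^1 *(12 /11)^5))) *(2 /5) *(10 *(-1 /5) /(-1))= 13451140571 /24883200000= 0.54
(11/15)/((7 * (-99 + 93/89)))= -979/915390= -0.00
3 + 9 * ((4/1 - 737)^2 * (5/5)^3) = 4835604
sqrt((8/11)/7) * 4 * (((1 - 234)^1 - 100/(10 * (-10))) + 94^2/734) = -645808 * sqrt(154)/28259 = -283.60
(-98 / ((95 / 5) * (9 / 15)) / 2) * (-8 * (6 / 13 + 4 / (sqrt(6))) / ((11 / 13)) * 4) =340.47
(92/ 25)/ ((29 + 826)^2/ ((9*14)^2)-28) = 18032/ 88425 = 0.20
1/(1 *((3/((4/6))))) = 2/9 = 0.22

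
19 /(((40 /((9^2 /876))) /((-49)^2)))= 1231713 /11680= 105.45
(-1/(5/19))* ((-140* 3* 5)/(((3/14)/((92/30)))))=342608/3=114202.67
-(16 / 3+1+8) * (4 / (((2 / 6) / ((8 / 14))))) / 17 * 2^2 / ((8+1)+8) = -2752 / 2023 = -1.36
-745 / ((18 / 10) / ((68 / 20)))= -12665 / 9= -1407.22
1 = 1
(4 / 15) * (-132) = -176 / 5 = -35.20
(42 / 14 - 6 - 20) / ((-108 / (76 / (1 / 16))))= 6992 / 27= 258.96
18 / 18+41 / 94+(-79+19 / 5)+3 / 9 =-103537 / 1410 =-73.43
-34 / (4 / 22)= -187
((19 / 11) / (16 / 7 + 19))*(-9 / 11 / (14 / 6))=-513 / 18029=-0.03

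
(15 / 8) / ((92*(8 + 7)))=1 / 736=0.00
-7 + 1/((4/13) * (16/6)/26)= 395/16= 24.69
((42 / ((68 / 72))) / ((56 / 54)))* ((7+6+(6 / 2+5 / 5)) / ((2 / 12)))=4374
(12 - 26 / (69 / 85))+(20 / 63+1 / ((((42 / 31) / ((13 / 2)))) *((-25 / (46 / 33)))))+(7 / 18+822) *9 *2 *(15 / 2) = 111002.52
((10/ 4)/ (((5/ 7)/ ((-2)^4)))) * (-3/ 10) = -84/ 5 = -16.80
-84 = -84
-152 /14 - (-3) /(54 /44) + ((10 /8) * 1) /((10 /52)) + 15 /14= -53 /63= -0.84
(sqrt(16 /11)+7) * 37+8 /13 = 148 * sqrt(11) /11+3375 /13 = 304.24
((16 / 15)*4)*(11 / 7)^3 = 85184 / 5145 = 16.56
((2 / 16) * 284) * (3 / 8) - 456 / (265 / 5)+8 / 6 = 15371 / 2544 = 6.04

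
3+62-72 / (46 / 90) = -1745 / 23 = -75.87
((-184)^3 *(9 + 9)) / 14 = -56065536 / 7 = -8009362.29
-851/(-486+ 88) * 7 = 5957/398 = 14.97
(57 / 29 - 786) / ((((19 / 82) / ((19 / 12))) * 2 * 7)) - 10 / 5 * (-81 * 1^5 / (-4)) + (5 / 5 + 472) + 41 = 73743 / 812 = 90.82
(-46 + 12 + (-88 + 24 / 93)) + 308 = 5774 / 31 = 186.26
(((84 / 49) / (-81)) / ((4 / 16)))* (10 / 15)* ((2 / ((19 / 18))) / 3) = -128 / 3591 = -0.04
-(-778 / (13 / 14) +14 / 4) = 21693 / 26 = 834.35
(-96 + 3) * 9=-837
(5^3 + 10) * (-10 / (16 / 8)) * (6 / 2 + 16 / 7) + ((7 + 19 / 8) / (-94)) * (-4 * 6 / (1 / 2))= -1172250 / 329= -3563.07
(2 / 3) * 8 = 5.33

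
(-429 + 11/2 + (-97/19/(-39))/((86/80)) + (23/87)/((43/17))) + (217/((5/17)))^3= 30925655262967717/77002250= 401620150.88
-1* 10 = -10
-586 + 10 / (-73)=-42788 / 73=-586.14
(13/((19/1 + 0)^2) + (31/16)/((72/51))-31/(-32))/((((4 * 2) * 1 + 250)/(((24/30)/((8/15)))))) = 329531/23843328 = 0.01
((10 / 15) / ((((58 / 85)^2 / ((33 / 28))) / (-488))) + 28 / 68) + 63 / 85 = -411500949 / 500395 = -822.35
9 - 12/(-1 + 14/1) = 105/13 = 8.08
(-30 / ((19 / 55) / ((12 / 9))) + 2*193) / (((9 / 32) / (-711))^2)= 32810285056 / 19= 1726857108.21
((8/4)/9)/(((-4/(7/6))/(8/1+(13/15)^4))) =-3034927/5467500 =-0.56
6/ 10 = 3/ 5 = 0.60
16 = 16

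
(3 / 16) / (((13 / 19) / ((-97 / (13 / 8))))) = -5529 / 338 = -16.36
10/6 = 5/3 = 1.67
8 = 8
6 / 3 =2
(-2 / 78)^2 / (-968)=-1 / 1472328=-0.00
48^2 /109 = 2304 /109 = 21.14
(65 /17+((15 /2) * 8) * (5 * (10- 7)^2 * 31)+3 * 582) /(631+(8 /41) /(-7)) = 416909689 /3078513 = 135.43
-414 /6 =-69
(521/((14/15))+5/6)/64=2935/336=8.74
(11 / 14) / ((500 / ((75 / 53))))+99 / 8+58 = 522199 / 7420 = 70.38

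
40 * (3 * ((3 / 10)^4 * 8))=972 / 125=7.78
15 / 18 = 5 / 6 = 0.83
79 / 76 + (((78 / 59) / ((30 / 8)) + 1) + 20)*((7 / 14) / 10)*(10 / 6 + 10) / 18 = 2096237 / 1210680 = 1.73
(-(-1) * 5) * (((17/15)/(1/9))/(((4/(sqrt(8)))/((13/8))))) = 58.60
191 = 191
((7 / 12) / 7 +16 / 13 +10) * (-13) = -1765 / 12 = -147.08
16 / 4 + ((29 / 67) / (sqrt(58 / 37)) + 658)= 662.35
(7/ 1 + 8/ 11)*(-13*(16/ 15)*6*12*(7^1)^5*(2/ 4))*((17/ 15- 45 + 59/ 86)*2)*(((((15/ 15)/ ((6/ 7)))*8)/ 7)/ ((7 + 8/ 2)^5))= 52966469360896/ 1142656845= 46353.78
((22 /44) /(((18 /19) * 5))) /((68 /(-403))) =-7657 /12240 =-0.63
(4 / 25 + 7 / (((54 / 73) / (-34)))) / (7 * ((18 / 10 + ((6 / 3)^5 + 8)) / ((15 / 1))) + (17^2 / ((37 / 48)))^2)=-297164723 / 129909884823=-0.00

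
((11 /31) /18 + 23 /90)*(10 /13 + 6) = 1.86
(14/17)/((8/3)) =21/68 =0.31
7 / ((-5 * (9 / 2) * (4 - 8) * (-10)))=-7 / 900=-0.01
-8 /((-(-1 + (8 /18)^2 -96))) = -648 /7841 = -0.08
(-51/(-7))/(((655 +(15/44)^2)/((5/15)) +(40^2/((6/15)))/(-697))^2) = 92863797252864/48945581998781160175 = 0.00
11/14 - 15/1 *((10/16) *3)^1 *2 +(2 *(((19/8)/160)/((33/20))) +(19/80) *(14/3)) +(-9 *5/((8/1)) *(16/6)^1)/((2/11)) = -5057531/36960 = -136.84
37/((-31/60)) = -2220/31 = -71.61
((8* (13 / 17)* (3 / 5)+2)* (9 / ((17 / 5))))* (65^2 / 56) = 9164025 / 8092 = 1132.48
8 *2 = 16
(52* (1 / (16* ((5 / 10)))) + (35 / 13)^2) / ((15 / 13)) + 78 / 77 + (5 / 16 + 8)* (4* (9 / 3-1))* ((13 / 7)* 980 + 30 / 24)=4849887177 / 40040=121126.05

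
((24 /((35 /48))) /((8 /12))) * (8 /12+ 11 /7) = 27072 /245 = 110.50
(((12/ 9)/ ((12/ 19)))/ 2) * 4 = 38/ 9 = 4.22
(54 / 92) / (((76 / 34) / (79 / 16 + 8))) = 4131 / 1216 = 3.40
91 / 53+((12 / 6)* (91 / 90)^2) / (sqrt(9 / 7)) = 91 / 53+8281* sqrt(7) / 12150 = 3.52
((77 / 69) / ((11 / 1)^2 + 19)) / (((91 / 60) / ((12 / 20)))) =33 / 10465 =0.00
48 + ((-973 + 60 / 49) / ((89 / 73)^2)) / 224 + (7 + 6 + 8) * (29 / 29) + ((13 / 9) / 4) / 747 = 66.08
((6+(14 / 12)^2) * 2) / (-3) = -4.91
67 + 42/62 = 2098/31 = 67.68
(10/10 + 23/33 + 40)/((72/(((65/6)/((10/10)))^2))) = 181675/2673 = 67.97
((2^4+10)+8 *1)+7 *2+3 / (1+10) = 531 / 11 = 48.27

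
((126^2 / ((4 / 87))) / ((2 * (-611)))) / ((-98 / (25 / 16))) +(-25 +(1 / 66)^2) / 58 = 5031484363 / 1234943424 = 4.07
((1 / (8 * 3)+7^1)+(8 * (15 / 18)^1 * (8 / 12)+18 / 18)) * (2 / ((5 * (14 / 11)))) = 9889 / 2520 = 3.92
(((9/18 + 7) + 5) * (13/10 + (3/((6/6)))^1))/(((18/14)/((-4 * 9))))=-1505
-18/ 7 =-2.57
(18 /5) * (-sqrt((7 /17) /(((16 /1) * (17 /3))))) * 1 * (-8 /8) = 9 * sqrt(21) /170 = 0.24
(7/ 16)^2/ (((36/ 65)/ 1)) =3185/ 9216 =0.35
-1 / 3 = -0.33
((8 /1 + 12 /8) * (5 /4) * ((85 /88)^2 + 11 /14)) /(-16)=-8850865 /6938624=-1.28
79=79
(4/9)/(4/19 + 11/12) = 0.39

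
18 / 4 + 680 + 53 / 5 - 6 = 6891 / 10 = 689.10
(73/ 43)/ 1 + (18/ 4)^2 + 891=912.95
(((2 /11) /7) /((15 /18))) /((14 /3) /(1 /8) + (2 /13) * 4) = 117 /142450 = 0.00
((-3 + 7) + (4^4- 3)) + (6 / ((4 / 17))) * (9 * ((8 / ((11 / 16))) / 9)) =6091 / 11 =553.73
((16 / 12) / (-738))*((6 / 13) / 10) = -2 / 23985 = -0.00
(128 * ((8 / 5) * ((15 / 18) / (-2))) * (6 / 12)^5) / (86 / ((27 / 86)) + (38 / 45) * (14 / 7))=-45 / 4651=-0.01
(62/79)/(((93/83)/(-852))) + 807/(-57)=-916987/1501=-610.92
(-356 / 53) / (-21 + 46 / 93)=33108 / 101071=0.33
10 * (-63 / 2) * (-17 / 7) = 765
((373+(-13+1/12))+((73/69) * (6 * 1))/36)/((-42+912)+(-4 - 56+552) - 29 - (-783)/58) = 298295/1114902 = 0.27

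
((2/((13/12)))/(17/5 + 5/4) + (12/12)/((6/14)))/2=3301/2418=1.37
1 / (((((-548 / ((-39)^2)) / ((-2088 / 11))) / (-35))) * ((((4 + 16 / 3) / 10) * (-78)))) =763425 / 3014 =253.29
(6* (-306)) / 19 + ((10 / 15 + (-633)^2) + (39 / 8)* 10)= 91346327 / 228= 400641.79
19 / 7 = 2.71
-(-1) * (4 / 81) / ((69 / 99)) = 0.07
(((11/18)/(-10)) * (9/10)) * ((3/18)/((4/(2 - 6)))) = 11/1200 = 0.01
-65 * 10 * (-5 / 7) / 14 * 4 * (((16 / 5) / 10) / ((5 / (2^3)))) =3328 / 49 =67.92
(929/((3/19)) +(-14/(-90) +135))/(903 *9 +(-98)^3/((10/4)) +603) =-8737/533826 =-0.02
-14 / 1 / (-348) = 7 / 174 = 0.04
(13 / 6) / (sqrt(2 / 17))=13 *sqrt(34) / 12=6.32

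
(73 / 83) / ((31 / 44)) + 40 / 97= 414484 / 249581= 1.66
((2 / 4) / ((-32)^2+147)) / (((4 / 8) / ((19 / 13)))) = 19 / 15223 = 0.00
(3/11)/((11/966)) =2898/121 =23.95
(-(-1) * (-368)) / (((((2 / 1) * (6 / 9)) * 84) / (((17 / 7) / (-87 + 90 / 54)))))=1173 / 12544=0.09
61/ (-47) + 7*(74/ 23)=22943/ 1081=21.22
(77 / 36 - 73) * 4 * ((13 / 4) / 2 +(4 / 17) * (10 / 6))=-2099473 / 3672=-571.75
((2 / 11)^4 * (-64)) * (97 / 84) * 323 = -8020736 / 307461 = -26.09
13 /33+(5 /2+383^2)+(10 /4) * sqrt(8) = 5 * sqrt(2)+9681665 /66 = 146698.97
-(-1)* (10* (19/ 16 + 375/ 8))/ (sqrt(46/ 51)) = 3845* sqrt(2346)/ 368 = 506.07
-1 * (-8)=8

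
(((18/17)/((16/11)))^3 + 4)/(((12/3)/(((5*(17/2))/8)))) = 55160615/9469952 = 5.82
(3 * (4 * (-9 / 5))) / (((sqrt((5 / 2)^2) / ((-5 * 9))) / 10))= 3888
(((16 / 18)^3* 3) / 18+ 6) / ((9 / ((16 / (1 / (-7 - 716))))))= -51585568 / 6561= -7862.46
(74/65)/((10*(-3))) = -37/975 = -0.04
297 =297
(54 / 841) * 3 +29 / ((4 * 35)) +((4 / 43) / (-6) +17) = 264040241 / 15188460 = 17.38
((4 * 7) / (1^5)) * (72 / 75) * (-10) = -1344 / 5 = -268.80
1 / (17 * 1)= 1 / 17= 0.06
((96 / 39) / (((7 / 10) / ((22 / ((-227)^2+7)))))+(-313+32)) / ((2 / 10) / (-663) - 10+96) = -21002756505 / 6427901683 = -3.27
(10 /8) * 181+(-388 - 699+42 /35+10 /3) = -856.22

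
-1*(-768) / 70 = 384 / 35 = 10.97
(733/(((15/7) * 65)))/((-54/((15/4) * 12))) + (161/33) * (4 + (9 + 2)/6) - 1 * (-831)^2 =-493733902/715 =-690536.93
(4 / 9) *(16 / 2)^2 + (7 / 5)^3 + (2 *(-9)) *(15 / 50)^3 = 138161 / 4500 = 30.70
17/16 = 1.06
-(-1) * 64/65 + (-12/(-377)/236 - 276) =-30585821/111215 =-275.02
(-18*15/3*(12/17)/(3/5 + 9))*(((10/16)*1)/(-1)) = 4.14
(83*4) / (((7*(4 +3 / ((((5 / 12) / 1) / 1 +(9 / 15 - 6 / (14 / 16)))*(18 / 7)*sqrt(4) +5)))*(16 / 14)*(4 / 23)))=5854903 / 95204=61.50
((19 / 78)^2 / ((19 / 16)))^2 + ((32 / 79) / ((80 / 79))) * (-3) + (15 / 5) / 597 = -2744934229 / 2301873795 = -1.19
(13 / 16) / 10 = 13 / 160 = 0.08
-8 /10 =-4 /5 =-0.80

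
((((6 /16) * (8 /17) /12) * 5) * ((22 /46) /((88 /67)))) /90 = 67 /225216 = 0.00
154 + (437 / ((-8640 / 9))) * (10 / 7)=153.35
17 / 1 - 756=-739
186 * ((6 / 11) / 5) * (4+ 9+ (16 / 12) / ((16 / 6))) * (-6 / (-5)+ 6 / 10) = 135594 / 275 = 493.07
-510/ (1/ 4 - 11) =2040/ 43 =47.44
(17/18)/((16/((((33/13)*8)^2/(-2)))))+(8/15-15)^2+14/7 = 7571266/38025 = 199.11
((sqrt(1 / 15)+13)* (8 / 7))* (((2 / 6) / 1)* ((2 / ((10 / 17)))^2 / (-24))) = -3757 / 1575 - 289* sqrt(15) / 23625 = -2.43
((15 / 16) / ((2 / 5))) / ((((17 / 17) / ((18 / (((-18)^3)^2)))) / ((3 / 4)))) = 25 / 26873856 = 0.00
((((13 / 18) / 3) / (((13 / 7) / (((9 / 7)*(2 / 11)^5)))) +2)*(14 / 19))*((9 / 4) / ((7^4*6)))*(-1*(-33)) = 207069 / 27261542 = 0.01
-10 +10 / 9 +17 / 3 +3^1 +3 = 25 / 9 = 2.78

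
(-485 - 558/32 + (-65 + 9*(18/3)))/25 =-1643/80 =-20.54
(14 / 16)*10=35 / 4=8.75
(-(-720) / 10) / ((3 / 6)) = 144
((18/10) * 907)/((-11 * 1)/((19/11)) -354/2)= -155097/17420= -8.90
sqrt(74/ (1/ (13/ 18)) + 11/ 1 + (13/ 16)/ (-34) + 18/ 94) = sqrt(23759071990)/ 19176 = 8.04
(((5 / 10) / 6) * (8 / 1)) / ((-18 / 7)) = -7 / 27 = -0.26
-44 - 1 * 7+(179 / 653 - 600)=-424924 / 653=-650.73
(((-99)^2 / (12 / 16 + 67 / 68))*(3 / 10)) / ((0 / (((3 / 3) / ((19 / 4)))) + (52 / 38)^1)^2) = 180446211 / 199420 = 904.86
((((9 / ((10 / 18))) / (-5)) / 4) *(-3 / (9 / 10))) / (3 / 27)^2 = 2187 / 10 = 218.70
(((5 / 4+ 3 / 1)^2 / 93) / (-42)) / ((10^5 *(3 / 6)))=-289 / 3124800000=-0.00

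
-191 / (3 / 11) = -2101 / 3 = -700.33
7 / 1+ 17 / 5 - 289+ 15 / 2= -2711 / 10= -271.10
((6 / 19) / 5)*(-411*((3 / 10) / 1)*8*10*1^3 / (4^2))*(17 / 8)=-62883 / 760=-82.74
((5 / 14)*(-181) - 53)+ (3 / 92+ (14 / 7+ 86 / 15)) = -1061411 / 9660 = -109.88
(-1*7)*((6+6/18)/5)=-133/15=-8.87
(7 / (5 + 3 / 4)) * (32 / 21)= 1.86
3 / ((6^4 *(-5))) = -1 / 2160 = -0.00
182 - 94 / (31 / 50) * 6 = -22558 / 31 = -727.68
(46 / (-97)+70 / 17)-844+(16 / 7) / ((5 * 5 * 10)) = -1212516308 / 1442875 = -840.35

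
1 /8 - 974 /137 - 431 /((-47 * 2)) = -123597 /51512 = -2.40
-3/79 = -0.04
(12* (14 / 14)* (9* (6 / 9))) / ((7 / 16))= 1152 / 7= 164.57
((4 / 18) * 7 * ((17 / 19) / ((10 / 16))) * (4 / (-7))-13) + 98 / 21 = -8213 / 855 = -9.61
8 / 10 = 4 / 5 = 0.80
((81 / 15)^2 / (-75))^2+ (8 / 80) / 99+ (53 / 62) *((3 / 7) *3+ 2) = 24847534042 / 8391796875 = 2.96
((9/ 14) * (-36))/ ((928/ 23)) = -1863/ 3248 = -0.57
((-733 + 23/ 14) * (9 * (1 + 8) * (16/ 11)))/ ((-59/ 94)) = 623677968/ 4543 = 137283.29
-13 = -13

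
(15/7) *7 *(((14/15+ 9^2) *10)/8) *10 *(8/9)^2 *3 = 983200/27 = 36414.81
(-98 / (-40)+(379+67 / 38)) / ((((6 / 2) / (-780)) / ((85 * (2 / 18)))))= -160911205 / 171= -941001.20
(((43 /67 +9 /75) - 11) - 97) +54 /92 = -8217479 /77050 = -106.65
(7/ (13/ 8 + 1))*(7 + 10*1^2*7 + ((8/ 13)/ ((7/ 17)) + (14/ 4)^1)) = 59692/ 273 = 218.65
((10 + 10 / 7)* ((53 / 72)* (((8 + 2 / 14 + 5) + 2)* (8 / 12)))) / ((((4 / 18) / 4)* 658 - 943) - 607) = -2120 / 37779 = -0.06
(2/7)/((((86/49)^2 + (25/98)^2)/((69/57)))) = 63112/573971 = 0.11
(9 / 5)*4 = 36 / 5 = 7.20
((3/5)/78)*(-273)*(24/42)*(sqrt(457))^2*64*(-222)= 38958336/5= 7791667.20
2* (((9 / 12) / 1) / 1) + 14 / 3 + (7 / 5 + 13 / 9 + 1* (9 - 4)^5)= 282061 / 90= 3134.01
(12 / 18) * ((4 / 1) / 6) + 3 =31 / 9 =3.44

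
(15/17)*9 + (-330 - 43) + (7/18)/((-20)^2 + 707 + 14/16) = -495033526/1356039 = -365.06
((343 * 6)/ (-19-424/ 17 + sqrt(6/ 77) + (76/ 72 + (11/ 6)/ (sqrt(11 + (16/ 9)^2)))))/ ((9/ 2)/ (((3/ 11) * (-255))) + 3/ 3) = 3151727104680/ (53 * (-1159010237 + 350982 * sqrt(462) + 388773 * sqrt(1147))) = -52.24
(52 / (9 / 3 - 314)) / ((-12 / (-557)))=-7241 / 933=-7.76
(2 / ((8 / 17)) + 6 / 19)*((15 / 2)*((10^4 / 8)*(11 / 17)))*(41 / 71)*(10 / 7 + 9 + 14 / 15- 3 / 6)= 223106035625 / 1284248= 173725.04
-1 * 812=-812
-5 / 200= -1 / 40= -0.02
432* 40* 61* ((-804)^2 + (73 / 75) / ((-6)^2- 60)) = 3406870672656 / 5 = 681374134531.20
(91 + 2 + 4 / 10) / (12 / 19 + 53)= 8873 / 5095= 1.74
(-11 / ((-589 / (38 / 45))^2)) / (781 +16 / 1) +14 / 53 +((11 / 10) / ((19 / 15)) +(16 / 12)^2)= 9090994299109 / 3123677596950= 2.91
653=653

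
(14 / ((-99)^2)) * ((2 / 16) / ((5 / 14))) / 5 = 49 / 490050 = 0.00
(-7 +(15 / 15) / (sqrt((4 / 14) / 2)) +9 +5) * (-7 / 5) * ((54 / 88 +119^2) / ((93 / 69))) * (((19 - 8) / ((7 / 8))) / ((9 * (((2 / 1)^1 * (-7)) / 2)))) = 28663106 * sqrt(7) / 9765 +28663106 / 1395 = 28313.08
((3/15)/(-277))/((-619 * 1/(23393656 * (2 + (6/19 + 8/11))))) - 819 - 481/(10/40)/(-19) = -10338625999/16288985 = -634.70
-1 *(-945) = 945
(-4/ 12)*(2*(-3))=2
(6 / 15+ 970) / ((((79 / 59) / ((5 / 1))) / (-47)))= -13454596 / 79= -170311.34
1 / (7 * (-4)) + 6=167 / 28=5.96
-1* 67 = -67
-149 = -149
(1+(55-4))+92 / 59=3160 / 59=53.56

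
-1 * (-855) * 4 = 3420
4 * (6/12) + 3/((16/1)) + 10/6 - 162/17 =-4631/816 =-5.68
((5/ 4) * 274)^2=469225/ 4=117306.25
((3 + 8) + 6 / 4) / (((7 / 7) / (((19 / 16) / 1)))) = 14.84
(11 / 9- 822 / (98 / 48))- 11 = -181864 / 441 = -412.39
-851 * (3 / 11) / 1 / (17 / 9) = -22977 / 187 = -122.87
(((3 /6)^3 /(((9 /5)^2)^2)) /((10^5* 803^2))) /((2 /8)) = 1 /1353789391680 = 0.00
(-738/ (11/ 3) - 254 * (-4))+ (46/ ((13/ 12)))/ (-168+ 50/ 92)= 897166406/ 1101529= 814.47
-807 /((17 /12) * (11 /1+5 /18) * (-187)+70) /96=7263 /2520868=0.00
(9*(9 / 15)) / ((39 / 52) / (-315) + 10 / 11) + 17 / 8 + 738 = 25002653 / 33512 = 746.08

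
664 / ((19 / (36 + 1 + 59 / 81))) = 2029184 / 1539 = 1318.51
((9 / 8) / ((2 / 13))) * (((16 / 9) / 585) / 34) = 1 / 1530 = 0.00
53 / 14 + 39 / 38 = 640 / 133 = 4.81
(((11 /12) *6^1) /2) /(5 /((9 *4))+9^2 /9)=99 /329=0.30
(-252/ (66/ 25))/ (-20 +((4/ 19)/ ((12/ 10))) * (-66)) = 133/ 44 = 3.02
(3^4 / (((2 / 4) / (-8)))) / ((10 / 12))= -7776 / 5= -1555.20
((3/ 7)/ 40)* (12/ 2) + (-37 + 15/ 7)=-4871/ 140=-34.79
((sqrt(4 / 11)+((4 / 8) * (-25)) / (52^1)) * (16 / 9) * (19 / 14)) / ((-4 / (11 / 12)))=5225 / 39312 - 19 * sqrt(11) / 189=-0.20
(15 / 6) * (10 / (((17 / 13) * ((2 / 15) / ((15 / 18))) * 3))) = 8125 / 204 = 39.83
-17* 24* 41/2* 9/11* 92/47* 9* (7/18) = -24238872/517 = -46883.70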